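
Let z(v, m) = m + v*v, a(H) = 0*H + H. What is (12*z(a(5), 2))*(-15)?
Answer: -4860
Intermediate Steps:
a(H) = H (a(H) = 0 + H = H)
z(v, m) = m + v²
(12*z(a(5), 2))*(-15) = (12*(2 + 5²))*(-15) = (12*(2 + 25))*(-15) = (12*27)*(-15) = 324*(-15) = -4860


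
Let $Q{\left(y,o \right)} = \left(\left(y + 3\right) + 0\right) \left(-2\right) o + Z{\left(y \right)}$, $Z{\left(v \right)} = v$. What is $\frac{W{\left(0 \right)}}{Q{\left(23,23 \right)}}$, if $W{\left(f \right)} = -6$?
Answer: $\frac{2}{391} \approx 0.0051151$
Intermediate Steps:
$Q{\left(y,o \right)} = y + o \left(-6 - 2 y\right)$ ($Q{\left(y,o \right)} = \left(\left(y + 3\right) + 0\right) \left(-2\right) o + y = \left(\left(3 + y\right) + 0\right) \left(-2\right) o + y = \left(3 + y\right) \left(-2\right) o + y = \left(-6 - 2 y\right) o + y = o \left(-6 - 2 y\right) + y = y + o \left(-6 - 2 y\right)$)
$\frac{W{\left(0 \right)}}{Q{\left(23,23 \right)}} = - \frac{6}{23 - 138 - 46 \cdot 23} = - \frac{6}{23 - 138 - 1058} = - \frac{6}{-1173} = \left(-6\right) \left(- \frac{1}{1173}\right) = \frac{2}{391}$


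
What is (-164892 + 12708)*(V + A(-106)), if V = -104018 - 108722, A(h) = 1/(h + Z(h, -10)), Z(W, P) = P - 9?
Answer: 4046953172184/125 ≈ 3.2376e+10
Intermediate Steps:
Z(W, P) = -9 + P
A(h) = 1/(-19 + h) (A(h) = 1/(h + (-9 - 10)) = 1/(h - 19) = 1/(-19 + h))
V = -212740
(-164892 + 12708)*(V + A(-106)) = (-164892 + 12708)*(-212740 + 1/(-19 - 106)) = -152184*(-212740 + 1/(-125)) = -152184*(-212740 - 1/125) = -152184*(-26592501/125) = 4046953172184/125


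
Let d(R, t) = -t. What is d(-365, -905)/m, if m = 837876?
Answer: 905/837876 ≈ 0.0010801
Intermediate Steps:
d(-365, -905)/m = -1*(-905)/837876 = 905*(1/837876) = 905/837876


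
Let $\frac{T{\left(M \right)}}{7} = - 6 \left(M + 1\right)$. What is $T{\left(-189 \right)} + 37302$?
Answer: $45198$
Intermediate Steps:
$T{\left(M \right)} = -42 - 42 M$ ($T{\left(M \right)} = 7 \left(- 6 \left(M + 1\right)\right) = 7 \left(- 6 \left(1 + M\right)\right) = 7 \left(-6 - 6 M\right) = -42 - 42 M$)
$T{\left(-189 \right)} + 37302 = \left(-42 - -7938\right) + 37302 = \left(-42 + 7938\right) + 37302 = 7896 + 37302 = 45198$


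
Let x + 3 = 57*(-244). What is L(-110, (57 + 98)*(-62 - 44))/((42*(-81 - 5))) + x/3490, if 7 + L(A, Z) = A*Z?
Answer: -1059616517/2100980 ≈ -504.34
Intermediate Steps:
L(A, Z) = -7 + A*Z
x = -13911 (x = -3 + 57*(-244) = -3 - 13908 = -13911)
L(-110, (57 + 98)*(-62 - 44))/((42*(-81 - 5))) + x/3490 = (-7 - 110*(57 + 98)*(-62 - 44))/((42*(-81 - 5))) - 13911/3490 = (-7 - 17050*(-106))/((42*(-86))) - 13911*1/3490 = (-7 - 110*(-16430))/(-3612) - 13911/3490 = (-7 + 1807300)*(-1/3612) - 13911/3490 = 1807293*(-1/3612) - 13911/3490 = -602431/1204 - 13911/3490 = -1059616517/2100980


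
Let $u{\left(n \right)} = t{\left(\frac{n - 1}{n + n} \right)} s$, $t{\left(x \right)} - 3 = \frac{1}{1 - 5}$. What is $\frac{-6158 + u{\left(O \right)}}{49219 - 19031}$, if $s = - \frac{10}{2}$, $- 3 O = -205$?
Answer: $- \frac{24687}{120752} \approx -0.20444$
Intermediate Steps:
$O = \frac{205}{3}$ ($O = \left(- \frac{1}{3}\right) \left(-205\right) = \frac{205}{3} \approx 68.333$)
$t{\left(x \right)} = \frac{11}{4}$ ($t{\left(x \right)} = 3 + \frac{1}{1 - 5} = 3 + \frac{1}{-4} = 3 - \frac{1}{4} = \frac{11}{4}$)
$s = -5$ ($s = \left(-10\right) \frac{1}{2} = -5$)
$u{\left(n \right)} = - \frac{55}{4}$ ($u{\left(n \right)} = \frac{11}{4} \left(-5\right) = - \frac{55}{4}$)
$\frac{-6158 + u{\left(O \right)}}{49219 - 19031} = \frac{-6158 - \frac{55}{4}}{49219 - 19031} = - \frac{24687}{4 \cdot 30188} = \left(- \frac{24687}{4}\right) \frac{1}{30188} = - \frac{24687}{120752}$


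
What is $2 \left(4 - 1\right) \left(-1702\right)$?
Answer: $-10212$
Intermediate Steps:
$2 \left(4 - 1\right) \left(-1702\right) = 2 \cdot 3 \left(-1702\right) = 6 \left(-1702\right) = -10212$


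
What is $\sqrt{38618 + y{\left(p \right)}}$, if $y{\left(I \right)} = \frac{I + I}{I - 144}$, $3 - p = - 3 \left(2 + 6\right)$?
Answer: $\frac{2 \sqrt{1631591}}{13} \approx 196.51$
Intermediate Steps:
$p = 27$ ($p = 3 - - 3 \left(2 + 6\right) = 3 - \left(-3\right) 8 = 3 - -24 = 3 + 24 = 27$)
$y{\left(I \right)} = \frac{2 I}{-144 + I}$
$\sqrt{38618 + y{\left(p \right)}} = \sqrt{38618 + 2 \cdot 27 \frac{1}{-144 + 27}} = \sqrt{38618 + 2 \cdot 27 \frac{1}{-117}} = \sqrt{38618 + 2 \cdot 27 \left(- \frac{1}{117}\right)} = \sqrt{38618 - \frac{6}{13}} = \sqrt{\frac{502028}{13}} = \frac{2 \sqrt{1631591}}{13}$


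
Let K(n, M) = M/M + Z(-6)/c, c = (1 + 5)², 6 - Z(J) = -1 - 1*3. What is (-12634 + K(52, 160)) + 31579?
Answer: 341033/18 ≈ 18946.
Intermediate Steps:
Z(J) = 10 (Z(J) = 6 - (-1 - 1*3) = 6 - (-1 - 3) = 6 - 1*(-4) = 6 + 4 = 10)
c = 36 (c = 6² = 36)
K(n, M) = 23/18 (K(n, M) = M/M + 10/36 = 1 + 10*(1/36) = 1 + 5/18 = 23/18)
(-12634 + K(52, 160)) + 31579 = (-12634 + 23/18) + 31579 = -227389/18 + 31579 = 341033/18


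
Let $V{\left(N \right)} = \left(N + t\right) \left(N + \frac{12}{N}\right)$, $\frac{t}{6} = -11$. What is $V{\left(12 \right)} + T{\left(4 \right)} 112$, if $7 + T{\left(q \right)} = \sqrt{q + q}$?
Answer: $-1486 + 224 \sqrt{2} \approx -1169.2$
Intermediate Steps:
$t = -66$ ($t = 6 \left(-11\right) = -66$)
$T{\left(q \right)} = -7 + \sqrt{2} \sqrt{q}$ ($T{\left(q \right)} = -7 + \sqrt{q + q} = -7 + \sqrt{2 q} = -7 + \sqrt{2} \sqrt{q}$)
$V{\left(N \right)} = \left(-66 + N\right) \left(N + \frac{12}{N}\right)$ ($V{\left(N \right)} = \left(N - 66\right) \left(N + \frac{12}{N}\right) = \left(-66 + N\right) \left(N + \frac{12}{N}\right)$)
$V{\left(12 \right)} + T{\left(4 \right)} 112 = \left(12 + 12^{2} - \frac{792}{12} - 792\right) + \left(-7 + \sqrt{2} \sqrt{4}\right) 112 = \left(12 + 144 - 66 - 792\right) + \left(-7 + \sqrt{2} \cdot 2\right) 112 = \left(12 + 144 - 66 - 792\right) + \left(-7 + 2 \sqrt{2}\right) 112 = -702 - \left(784 - 224 \sqrt{2}\right) = -1486 + 224 \sqrt{2}$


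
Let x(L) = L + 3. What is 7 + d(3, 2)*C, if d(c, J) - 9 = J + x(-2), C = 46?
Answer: 559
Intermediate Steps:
x(L) = 3 + L
d(c, J) = 10 + J (d(c, J) = 9 + (J + (3 - 2)) = 9 + (J + 1) = 9 + (1 + J) = 10 + J)
7 + d(3, 2)*C = 7 + (10 + 2)*46 = 7 + 12*46 = 7 + 552 = 559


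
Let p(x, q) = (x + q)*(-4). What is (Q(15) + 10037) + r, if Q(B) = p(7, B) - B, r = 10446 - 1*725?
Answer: 19655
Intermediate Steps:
r = 9721 (r = 10446 - 725 = 9721)
p(x, q) = -4*q - 4*x (p(x, q) = (q + x)*(-4) = -4*q - 4*x)
Q(B) = -28 - 5*B (Q(B) = (-4*B - 4*7) - B = (-4*B - 28) - B = (-28 - 4*B) - B = -28 - 5*B)
(Q(15) + 10037) + r = ((-28 - 5*15) + 10037) + 9721 = ((-28 - 75) + 10037) + 9721 = (-103 + 10037) + 9721 = 9934 + 9721 = 19655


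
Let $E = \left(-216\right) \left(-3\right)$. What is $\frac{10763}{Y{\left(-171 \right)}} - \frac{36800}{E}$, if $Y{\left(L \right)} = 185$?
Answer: $\frac{20803}{14985} \approx 1.3883$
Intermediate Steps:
$E = 648$
$\frac{10763}{Y{\left(-171 \right)}} - \frac{36800}{E} = \frac{10763}{185} - \frac{36800}{648} = 10763 \cdot \frac{1}{185} - \frac{4600}{81} = \frac{10763}{185} - \frac{4600}{81} = \frac{20803}{14985}$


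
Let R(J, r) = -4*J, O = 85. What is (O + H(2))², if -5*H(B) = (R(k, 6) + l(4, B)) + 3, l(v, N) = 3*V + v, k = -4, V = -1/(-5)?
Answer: 4028049/625 ≈ 6444.9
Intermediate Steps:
V = ⅕ (V = -1*(-⅕) = ⅕ ≈ 0.20000)
l(v, N) = ⅗ + v (l(v, N) = 3*(⅕) + v = ⅗ + v)
H(B) = -118/25 (H(B) = -((-4*(-4) + (⅗ + 4)) + 3)/5 = -((16 + 23/5) + 3)/5 = -(103/5 + 3)/5 = -⅕*118/5 = -118/25)
(O + H(2))² = (85 - 118/25)² = (2007/25)² = 4028049/625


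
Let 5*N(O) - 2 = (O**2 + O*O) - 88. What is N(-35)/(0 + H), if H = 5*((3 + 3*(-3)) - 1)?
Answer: -2364/175 ≈ -13.509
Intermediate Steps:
N(O) = -86/5 + 2*O**2/5 (N(O) = 2/5 + ((O**2 + O*O) - 88)/5 = 2/5 + ((O**2 + O**2) - 88)/5 = 2/5 + (2*O**2 - 88)/5 = 2/5 + (-88 + 2*O**2)/5 = 2/5 + (-88/5 + 2*O**2/5) = -86/5 + 2*O**2/5)
H = -35 (H = 5*((3 - 9) - 1) = 5*(-6 - 1) = 5*(-7) = -35)
N(-35)/(0 + H) = (-86/5 + (2/5)*(-35)**2)/(0 - 35) = (-86/5 + (2/5)*1225)/(-35) = (-86/5 + 490)*(-1/35) = (2364/5)*(-1/35) = -2364/175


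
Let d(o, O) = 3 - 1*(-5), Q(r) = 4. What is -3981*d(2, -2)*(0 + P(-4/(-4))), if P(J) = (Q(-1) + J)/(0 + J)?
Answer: -159240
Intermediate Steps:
d(o, O) = 8 (d(o, O) = 3 + 5 = 8)
P(J) = (4 + J)/J (P(J) = (4 + J)/(0 + J) = (4 + J)/J)
-3981*d(2, -2)*(0 + P(-4/(-4))) = -31848*(0 + (4 - 4/(-4))/((-4/(-4)))) = -31848*(0 + (4 - 4*(-¼))/((-4*(-¼)))) = -31848*(0 + (4 + 1)/1) = -31848*(0 + 1*5) = -31848*(0 + 5) = -31848*5 = -3981*40 = -159240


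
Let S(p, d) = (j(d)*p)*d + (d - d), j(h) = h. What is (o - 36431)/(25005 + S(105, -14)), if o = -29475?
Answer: -65906/45585 ≈ -1.4458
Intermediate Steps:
S(p, d) = p*d**2 (S(p, d) = (d*p)*d + (d - d) = p*d**2 + 0 = p*d**2)
(o - 36431)/(25005 + S(105, -14)) = (-29475 - 36431)/(25005 + 105*(-14)**2) = -65906/(25005 + 105*196) = -65906/(25005 + 20580) = -65906/45585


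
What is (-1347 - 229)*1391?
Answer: -2192216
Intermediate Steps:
(-1347 - 229)*1391 = -1576*1391 = -2192216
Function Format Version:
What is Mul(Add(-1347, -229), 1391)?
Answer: -2192216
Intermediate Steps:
Mul(Add(-1347, -229), 1391) = Mul(-1576, 1391) = -2192216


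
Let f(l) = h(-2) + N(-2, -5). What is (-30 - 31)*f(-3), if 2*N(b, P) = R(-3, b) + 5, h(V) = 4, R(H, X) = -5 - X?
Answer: -305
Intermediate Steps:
N(b, P) = -b/2 (N(b, P) = ((-5 - b) + 5)/2 = (-b)/2 = -b/2)
f(l) = 5 (f(l) = 4 - 1/2*(-2) = 4 + 1 = 5)
(-30 - 31)*f(-3) = (-30 - 31)*5 = -61*5 = -305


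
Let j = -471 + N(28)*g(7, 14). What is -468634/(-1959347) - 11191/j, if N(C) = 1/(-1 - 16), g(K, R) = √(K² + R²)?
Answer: 3014733400048699/125617270831988 - 1331729*√5/64111804 ≈ 23.953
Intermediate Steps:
N(C) = -1/17 (N(C) = 1/(-17) = -1/17)
j = -471 - 7*√5/17 (j = -471 - √(7² + 14²)/17 = -471 - √(49 + 196)/17 = -471 - 7*√5/17 ≈ -471.92)
-468634/(-1959347) - 11191/j = -468634/(-1959347) - 11191/(-471 - 7*√5/17) = -468634*(-1/1959347) - 11191/(-471 - 7*√5/17) = 468634/1959347 - 11191/(-471 - 7*√5/17)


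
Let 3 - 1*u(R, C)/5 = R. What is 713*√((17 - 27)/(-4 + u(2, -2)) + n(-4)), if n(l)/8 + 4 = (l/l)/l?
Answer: 1426*I*√11 ≈ 4729.5*I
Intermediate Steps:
u(R, C) = 15 - 5*R
n(l) = -32 + 8/l (n(l) = -32 + 8*((l/l)/l) = -32 + 8*(1/l) = -32 + 8/l)
713*√((17 - 27)/(-4 + u(2, -2)) + n(-4)) = 713*√((17 - 27)/(-4 + (15 - 5*2)) + (-32 + 8/(-4))) = 713*√(-10/(-4 + (15 - 10)) + (-32 + 8*(-¼))) = 713*√(-10/(-4 + 5) + (-32 - 2)) = 713*√(-10/1 - 34) = 713*√(-10*1 - 34) = 713*√(-10 - 34) = 713*√(-44) = 713*(2*I*√11) = 1426*I*√11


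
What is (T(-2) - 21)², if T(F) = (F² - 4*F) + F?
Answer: 121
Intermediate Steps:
T(F) = F² - 3*F
(T(-2) - 21)² = (-2*(-3 - 2) - 21)² = (-2*(-5) - 21)² = (10 - 21)² = (-11)² = 121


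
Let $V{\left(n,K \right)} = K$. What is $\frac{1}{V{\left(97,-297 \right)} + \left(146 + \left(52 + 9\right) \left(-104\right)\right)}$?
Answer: $- \frac{1}{6495} \approx -0.00015396$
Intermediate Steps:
$\frac{1}{V{\left(97,-297 \right)} + \left(146 + \left(52 + 9\right) \left(-104\right)\right)} = \frac{1}{-297 + \left(146 + \left(52 + 9\right) \left(-104\right)\right)} = \frac{1}{-297 + \left(146 + 61 \left(-104\right)\right)} = \frac{1}{-297 + \left(146 - 6344\right)} = \frac{1}{-297 - 6198} = \frac{1}{-6495} = - \frac{1}{6495}$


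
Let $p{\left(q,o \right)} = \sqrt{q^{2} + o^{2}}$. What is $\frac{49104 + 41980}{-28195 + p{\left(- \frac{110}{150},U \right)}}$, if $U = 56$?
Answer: $- \frac{144456377625}{44716212476} - \frac{341565 \sqrt{705721}}{44716212476} \approx -3.2369$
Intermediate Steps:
$p{\left(q,o \right)} = \sqrt{o^{2} + q^{2}}$
$\frac{49104 + 41980}{-28195 + p{\left(- \frac{110}{150},U \right)}} = \frac{49104 + 41980}{-28195 + \sqrt{56^{2} + \left(- \frac{110}{150}\right)^{2}}} = \frac{91084}{-28195 + \sqrt{3136 + \left(\left(-110\right) \frac{1}{150}\right)^{2}}} = \frac{91084}{-28195 + \sqrt{3136 + \left(- \frac{11}{15}\right)^{2}}} = \frac{91084}{-28195 + \sqrt{3136 + \frac{121}{225}}} = \frac{91084}{-28195 + \sqrt{\frac{705721}{225}}} = \frac{91084}{-28195 + \frac{\sqrt{705721}}{15}}$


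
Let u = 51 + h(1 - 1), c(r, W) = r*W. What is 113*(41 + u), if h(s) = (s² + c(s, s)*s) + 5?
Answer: 10961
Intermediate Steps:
c(r, W) = W*r
h(s) = 5 + s² + s³ (h(s) = (s² + (s*s)*s) + 5 = (s² + s²*s) + 5 = (s² + s³) + 5 = 5 + s² + s³)
u = 56 (u = 51 + (5 + (1 - 1)² + (1 - 1)³) = 51 + (5 + 0² + 0³) = 51 + (5 + 0 + 0) = 51 + 5 = 56)
113*(41 + u) = 113*(41 + 56) = 113*97 = 10961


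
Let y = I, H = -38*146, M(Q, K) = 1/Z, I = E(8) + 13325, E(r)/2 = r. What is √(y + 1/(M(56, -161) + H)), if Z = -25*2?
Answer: √1026607476890091/277401 ≈ 115.50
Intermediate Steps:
Z = -50
E(r) = 2*r
I = 13341 (I = 2*8 + 13325 = 16 + 13325 = 13341)
M(Q, K) = -1/50 (M(Q, K) = 1/(-50) = -1/50)
H = -5548
y = 13341
√(y + 1/(M(56, -161) + H)) = √(13341 + 1/(-1/50 - 5548)) = √(13341 + 1/(-277401/50)) = √(13341 - 50/277401) = √(3700806691/277401) = √1026607476890091/277401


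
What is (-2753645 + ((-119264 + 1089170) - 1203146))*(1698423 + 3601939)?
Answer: -15831571752370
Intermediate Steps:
(-2753645 + ((-119264 + 1089170) - 1203146))*(1698423 + 3601939) = (-2753645 + (969906 - 1203146))*5300362 = (-2753645 - 233240)*5300362 = -2986885*5300362 = -15831571752370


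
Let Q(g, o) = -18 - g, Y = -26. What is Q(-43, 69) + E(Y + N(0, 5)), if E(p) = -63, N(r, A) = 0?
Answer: -38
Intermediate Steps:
Q(-43, 69) + E(Y + N(0, 5)) = (-18 - 1*(-43)) - 63 = (-18 + 43) - 63 = 25 - 63 = -38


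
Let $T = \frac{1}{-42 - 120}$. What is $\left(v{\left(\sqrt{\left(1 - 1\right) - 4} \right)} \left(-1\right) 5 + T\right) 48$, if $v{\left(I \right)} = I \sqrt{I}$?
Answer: $\frac{12952}{27} - 480 i \approx 479.7 - 480.0 i$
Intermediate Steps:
$v{\left(I \right)} = I^{\frac{3}{2}}$
$T = - \frac{1}{162}$ ($T = \frac{1}{-162} = - \frac{1}{162} \approx -0.0061728$)
$\left(v{\left(\sqrt{\left(1 - 1\right) - 4} \right)} \left(-1\right) 5 + T\right) 48 = \left(\left(\sqrt{\left(1 - 1\right) - 4}\right)^{\frac{3}{2}} \left(-1\right) 5 - \frac{1}{162}\right) 48 = \left(\left(\sqrt{0 - 4}\right)^{\frac{3}{2}} \left(-1\right) 5 - \frac{1}{162}\right) 48 = \left(\left(\sqrt{-4}\right)^{\frac{3}{2}} \left(-1\right) 5 - \frac{1}{162}\right) 48 = \left(\left(2 i\right)^{\frac{3}{2}} \left(-1\right) 5 - \frac{1}{162}\right) 48 = \left(\left(1 + i\right)^{3} \left(-1\right) 5 - \frac{1}{162}\right) 48 = \left(- \left(1 + i\right)^{3} \cdot 5 - \frac{1}{162}\right) 48 = \left(- 5 \left(1 + i\right)^{3} - \frac{1}{162}\right) 48 = \left(- \frac{1}{162} - 5 \left(1 + i\right)^{3}\right) 48 = - \frac{8}{27} - 240 \left(1 + i\right)^{3}$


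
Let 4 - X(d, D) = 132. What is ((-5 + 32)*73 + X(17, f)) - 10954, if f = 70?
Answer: -9111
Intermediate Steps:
X(d, D) = -128 (X(d, D) = 4 - 1*132 = 4 - 132 = -128)
((-5 + 32)*73 + X(17, f)) - 10954 = ((-5 + 32)*73 - 128) - 10954 = (27*73 - 128) - 10954 = (1971 - 128) - 10954 = 1843 - 10954 = -9111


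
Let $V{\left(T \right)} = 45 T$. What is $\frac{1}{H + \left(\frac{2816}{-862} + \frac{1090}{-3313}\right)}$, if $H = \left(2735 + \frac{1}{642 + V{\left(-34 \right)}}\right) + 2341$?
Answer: $\frac{1267977864}{6431694779089} \approx 0.00019715$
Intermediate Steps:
$H = \frac{4507487}{888}$ ($H = \left(2735 + \frac{1}{642 + 45 \left(-34\right)}\right) + 2341 = \left(2735 + \frac{1}{642 - 1530}\right) + 2341 = \left(2735 + \frac{1}{-888}\right) + 2341 = \left(2735 - \frac{1}{888}\right) + 2341 = \frac{2428679}{888} + 2341 = \frac{4507487}{888} \approx 5076.0$)
$\frac{1}{H + \left(\frac{2816}{-862} + \frac{1090}{-3313}\right)} = \frac{1}{\frac{4507487}{888} + \left(\frac{2816}{-862} + \frac{1090}{-3313}\right)} = \frac{1}{\frac{4507487}{888} + \left(2816 \left(- \frac{1}{862}\right) + 1090 \left(- \frac{1}{3313}\right)\right)} = \frac{1}{\frac{4507487}{888} - \frac{5134494}{1427903}} = \frac{1}{\frac{6431694779089}{1267977864}} = \frac{1267977864}{6431694779089}$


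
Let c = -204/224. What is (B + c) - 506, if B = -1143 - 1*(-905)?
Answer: -41715/56 ≈ -744.91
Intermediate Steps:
B = -238 (B = -1143 + 905 = -238)
c = -51/56 (c = -204*1/224 = -51/56 ≈ -0.91071)
(B + c) - 506 = (-238 - 51/56) - 506 = -13379/56 - 506 = -41715/56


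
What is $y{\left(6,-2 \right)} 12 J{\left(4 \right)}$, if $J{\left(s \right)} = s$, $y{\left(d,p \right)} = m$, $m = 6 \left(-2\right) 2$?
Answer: $-1152$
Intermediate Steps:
$m = -24$ ($m = \left(-12\right) 2 = -24$)
$y{\left(d,p \right)} = -24$
$y{\left(6,-2 \right)} 12 J{\left(4 \right)} = \left(-24\right) 12 \cdot 4 = \left(-288\right) 4 = -1152$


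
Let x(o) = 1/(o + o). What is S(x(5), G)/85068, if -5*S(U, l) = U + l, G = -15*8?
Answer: 1199/4253400 ≈ 0.00028189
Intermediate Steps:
G = -120
x(o) = 1/(2*o)
S(U, l) = -U/5 - l/5 (S(U, l) = -(U + l)/5 = -U/5 - l/5)
S(x(5), G)/85068 = (-1/(10*5) - ⅕*(-120))/85068 = (-1/(10*5) + 24)*(1/85068) = (-⅕*⅒ + 24)*(1/85068) = (-1/50 + 24)*(1/85068) = (1199/50)*(1/85068) = 1199/4253400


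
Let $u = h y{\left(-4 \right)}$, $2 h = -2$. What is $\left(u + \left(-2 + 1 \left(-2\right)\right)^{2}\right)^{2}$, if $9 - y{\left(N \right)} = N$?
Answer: $9$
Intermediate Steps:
$y{\left(N \right)} = 9 - N$
$h = -1$ ($h = \frac{1}{2} \left(-2\right) = -1$)
$u = -13$ ($u = - (9 - -4) = - (9 + 4) = \left(-1\right) 13 = -13$)
$\left(u + \left(-2 + 1 \left(-2\right)\right)^{2}\right)^{2} = \left(-13 + \left(-2 + 1 \left(-2\right)\right)^{2}\right)^{2} = \left(-13 + \left(-2 - 2\right)^{2}\right)^{2} = \left(-13 + \left(-4\right)^{2}\right)^{2} = \left(-13 + 16\right)^{2} = 3^{2} = 9$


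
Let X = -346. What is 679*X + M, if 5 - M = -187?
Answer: -234742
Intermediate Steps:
M = 192 (M = 5 - 1*(-187) = 5 + 187 = 192)
679*X + M = 679*(-346) + 192 = -234934 + 192 = -234742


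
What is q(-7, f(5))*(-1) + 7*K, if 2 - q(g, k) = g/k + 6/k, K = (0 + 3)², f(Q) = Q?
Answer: 304/5 ≈ 60.800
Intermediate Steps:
K = 9 (K = 3² = 9)
q(g, k) = 2 - 6/k - g/k (q(g, k) = 2 - (g/k + 6/k) = 2 - (6/k + g/k) = 2 + (-6/k - g/k) = 2 - 6/k - g/k)
q(-7, f(5))*(-1) + 7*K = ((-6 - 1*(-7) + 2*5)/5)*(-1) + 7*9 = ((-6 + 7 + 10)/5)*(-1) + 63 = ((⅕)*11)*(-1) + 63 = (11/5)*(-1) + 63 = -11/5 + 63 = 304/5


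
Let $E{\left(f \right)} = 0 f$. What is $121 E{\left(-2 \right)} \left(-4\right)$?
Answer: $0$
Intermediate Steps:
$E{\left(f \right)} = 0$
$121 E{\left(-2 \right)} \left(-4\right) = 121 \cdot 0 \left(-4\right) = 121 \cdot 0 = 0$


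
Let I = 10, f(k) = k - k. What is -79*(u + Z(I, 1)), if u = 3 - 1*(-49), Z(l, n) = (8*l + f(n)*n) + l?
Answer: -11218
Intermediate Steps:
f(k) = 0
Z(l, n) = 9*l (Z(l, n) = (8*l + 0*n) + l = (8*l + 0) + l = 8*l + l = 9*l)
u = 52 (u = 3 + 49 = 52)
-79*(u + Z(I, 1)) = -79*(52 + 9*10) = -79*(52 + 90) = -79*142 = -11218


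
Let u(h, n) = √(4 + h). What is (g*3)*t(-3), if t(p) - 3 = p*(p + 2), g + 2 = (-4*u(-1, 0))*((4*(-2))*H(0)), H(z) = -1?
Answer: -36 - 576*√3 ≈ -1033.7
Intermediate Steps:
g = -2 - 32*√3 (g = -2 + (-4*√(4 - 1))*((4*(-2))*(-1)) = -2 + (-4*√3)*(-8*(-1)) = -2 - 4*√3*8 = -2 - 32*√3 ≈ -57.426)
t(p) = 3 + p*(2 + p) (t(p) = 3 + p*(p + 2) = 3 + p*(2 + p))
(g*3)*t(-3) = ((-2 - 32*√3)*3)*(3 + (-3)² + 2*(-3)) = (-6 - 96*√3)*(3 + 9 - 6) = (-6 - 96*√3)*6 = -36 - 576*√3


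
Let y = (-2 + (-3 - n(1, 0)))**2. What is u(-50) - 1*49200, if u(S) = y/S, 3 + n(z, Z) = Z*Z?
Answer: -1230002/25 ≈ -49200.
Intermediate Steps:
n(z, Z) = -3 + Z**2 (n(z, Z) = -3 + Z*Z = -3 + Z**2)
y = 4 (y = (-2 + (-3 - (-3 + 0**2)))**2 = (-2 + (-3 - (-3 + 0)))**2 = (-2 + (-3 - 1*(-3)))**2 = (-2 + (-3 + 3))**2 = (-2 + 0)**2 = (-2)**2 = 4)
u(S) = 4/S
u(-50) - 1*49200 = 4/(-50) - 1*49200 = 4*(-1/50) - 49200 = -2/25 - 49200 = -1230002/25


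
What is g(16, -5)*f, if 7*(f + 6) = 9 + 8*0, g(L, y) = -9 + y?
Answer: 66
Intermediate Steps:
f = -33/7 (f = -6 + (9 + 8*0)/7 = -6 + (9 + 0)/7 = -6 + (⅐)*9 = -6 + 9/7 = -33/7 ≈ -4.7143)
g(16, -5)*f = (-9 - 5)*(-33/7) = -14*(-33/7) = 66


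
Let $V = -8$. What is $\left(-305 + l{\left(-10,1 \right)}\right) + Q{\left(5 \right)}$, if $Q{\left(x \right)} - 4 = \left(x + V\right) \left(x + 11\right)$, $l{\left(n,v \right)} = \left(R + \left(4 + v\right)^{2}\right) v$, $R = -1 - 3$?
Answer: $-328$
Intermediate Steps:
$R = -4$
$l{\left(n,v \right)} = v \left(-4 + \left(4 + v\right)^{2}\right)$ ($l{\left(n,v \right)} = \left(-4 + \left(4 + v\right)^{2}\right) v = v \left(-4 + \left(4 + v\right)^{2}\right)$)
$Q{\left(x \right)} = 4 + \left(-8 + x\right) \left(11 + x\right)$ ($Q{\left(x \right)} = 4 + \left(x - 8\right) \left(x + 11\right) = 4 + \left(-8 + x\right) \left(11 + x\right)$)
$\left(-305 + l{\left(-10,1 \right)}\right) + Q{\left(5 \right)} = \left(-305 + 1 \left(-4 + \left(4 + 1\right)^{2}\right)\right) + \left(-84 + 5^{2} + 3 \cdot 5\right) = \left(-305 + 1 \left(-4 + 5^{2}\right)\right) + \left(-84 + 25 + 15\right) = \left(-305 + 1 \left(-4 + 25\right)\right) - 44 = \left(-305 + 1 \cdot 21\right) - 44 = \left(-305 + 21\right) - 44 = -284 - 44 = -328$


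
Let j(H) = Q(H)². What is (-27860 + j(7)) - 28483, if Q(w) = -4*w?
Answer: -55559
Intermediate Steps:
j(H) = 16*H² (j(H) = (-4*H)² = 16*H²)
(-27860 + j(7)) - 28483 = (-27860 + 16*7²) - 28483 = (-27860 + 16*49) - 28483 = (-27860 + 784) - 28483 = -27076 - 28483 = -55559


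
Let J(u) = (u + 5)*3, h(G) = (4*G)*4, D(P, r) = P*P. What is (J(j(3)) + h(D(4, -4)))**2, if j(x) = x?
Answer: 78400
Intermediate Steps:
D(P, r) = P**2
h(G) = 16*G
J(u) = 15 + 3*u (J(u) = (5 + u)*3 = 15 + 3*u)
(J(j(3)) + h(D(4, -4)))**2 = ((15 + 3*3) + 16*4**2)**2 = ((15 + 9) + 16*16)**2 = (24 + 256)**2 = 280**2 = 78400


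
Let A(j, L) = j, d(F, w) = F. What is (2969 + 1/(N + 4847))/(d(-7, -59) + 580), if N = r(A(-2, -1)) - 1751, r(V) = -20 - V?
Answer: 9138583/1763694 ≈ 5.1815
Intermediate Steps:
N = -1769 (N = (-20 - 1*(-2)) - 1751 = (-20 + 2) - 1751 = -18 - 1751 = -1769)
(2969 + 1/(N + 4847))/(d(-7, -59) + 580) = (2969 + 1/(-1769 + 4847))/(-7 + 580) = (2969 + 1/3078)/573 = (2969 + 1/3078)*(1/573) = (9138583/3078)*(1/573) = 9138583/1763694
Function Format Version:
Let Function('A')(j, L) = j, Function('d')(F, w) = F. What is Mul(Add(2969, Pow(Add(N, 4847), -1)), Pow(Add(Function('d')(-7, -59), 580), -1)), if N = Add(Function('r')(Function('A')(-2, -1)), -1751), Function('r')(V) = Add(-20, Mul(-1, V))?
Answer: Rational(9138583, 1763694) ≈ 5.1815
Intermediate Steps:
N = -1769 (N = Add(Add(-20, Mul(-1, -2)), -1751) = Add(Add(-20, 2), -1751) = Add(-18, -1751) = -1769)
Mul(Add(2969, Pow(Add(N, 4847), -1)), Pow(Add(Function('d')(-7, -59), 580), -1)) = Mul(Add(2969, Pow(Add(-1769, 4847), -1)), Pow(Add(-7, 580), -1)) = Mul(Add(2969, Pow(3078, -1)), Pow(573, -1)) = Mul(Add(2969, Rational(1, 3078)), Rational(1, 573)) = Mul(Rational(9138583, 3078), Rational(1, 573)) = Rational(9138583, 1763694)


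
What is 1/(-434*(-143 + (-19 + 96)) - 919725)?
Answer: -1/891081 ≈ -1.1222e-6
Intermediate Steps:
1/(-434*(-143 + (-19 + 96)) - 919725) = 1/(-434*(-143 + 77) - 919725) = 1/(-434*(-66) - 919725) = 1/(28644 - 919725) = 1/(-891081) = -1/891081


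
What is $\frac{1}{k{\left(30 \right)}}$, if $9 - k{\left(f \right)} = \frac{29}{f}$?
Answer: $\frac{30}{241} \approx 0.12448$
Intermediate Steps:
$k{\left(f \right)} = 9 - \frac{29}{f}$
$\frac{1}{k{\left(30 \right)}} = \frac{1}{9 - \frac{29}{30}} = \frac{1}{\frac{241}{30}} = \frac{30}{241}$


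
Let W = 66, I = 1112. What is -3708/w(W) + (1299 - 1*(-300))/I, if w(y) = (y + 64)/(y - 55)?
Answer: -22574193/72280 ≈ -312.32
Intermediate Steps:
w(y) = (64 + y)/(-55 + y)
-3708/w(W) + (1299 - 1*(-300))/I = -3708*(-55 + 66)/(64 + 66) + (1299 - 1*(-300))/1112 = -3708/(130/11) + (1299 + 300)*(1/1112) = -3708/((1/11)*130) + 1599*(1/1112) = -3708/130/11 + 1599/1112 = -3708*11/130 + 1599/1112 = -20394/65 + 1599/1112 = -22574193/72280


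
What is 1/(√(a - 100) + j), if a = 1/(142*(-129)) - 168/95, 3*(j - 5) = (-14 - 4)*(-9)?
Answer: 102672390/6234769529 - I*√308188613748990/6234769529 ≈ 0.016468 - 0.0028157*I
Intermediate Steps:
j = 59 (j = 5 + ((-14 - 4)*(-9))/3 = 5 + (-18*(-9))/3 = 5 + (⅓)*162 = 5 + 54 = 59)
a = -3077519/1740210 (a = (1/142)*(-1/129) - 168*1/95 = -1/18318 - 168/95 = -3077519/1740210 ≈ -1.7685)
1/(√(a - 100) + j) = 1/(√(-3077519/1740210 - 100) + 59) = 1/(√(-177098519/1740210) + 59) = 1/(I*√308188613748990/1740210 + 59) = 1/(59 + I*√308188613748990/1740210)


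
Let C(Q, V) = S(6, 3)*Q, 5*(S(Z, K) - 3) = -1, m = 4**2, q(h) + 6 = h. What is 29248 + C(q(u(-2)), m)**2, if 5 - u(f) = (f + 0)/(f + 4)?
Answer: 29248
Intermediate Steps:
u(f) = 5 - f/(4 + f) (u(f) = 5 - (f + 0)/(f + 4) = 5 - f/(4 + f))
q(h) = -6 + h
m = 16
S(Z, K) = 14/5 (S(Z, K) = 3 + (1/5)*(-1) = 3 - 1/5 = 14/5)
C(Q, V) = 14*Q/5
29248 + C(q(u(-2)), m)**2 = 29248 + (14*(-6 + 4*(5 - 2)/(4 - 2))/5)**2 = 29248 + (14*(-6 + 4*3/2)/5)**2 = 29248 + (14*(-6 + 4*(1/2)*3)/5)**2 = 29248 + (14*(-6 + 6)/5)**2 = 29248 + ((14/5)*0)**2 = 29248 + 0**2 = 29248 + 0 = 29248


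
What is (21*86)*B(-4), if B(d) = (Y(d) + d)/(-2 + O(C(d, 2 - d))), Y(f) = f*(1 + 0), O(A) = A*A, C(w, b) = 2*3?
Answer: -7224/17 ≈ -424.94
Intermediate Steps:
C(w, b) = 6
O(A) = A²
Y(f) = f (Y(f) = f*1 = f)
B(d) = d/17 (B(d) = (d + d)/(-2 + 6²) = (2*d)/(-2 + 36) = (2*d)/34 = (2*d)*(1/34) = d/17)
(21*86)*B(-4) = (21*86)*((1/17)*(-4)) = 1806*(-4/17) = -7224/17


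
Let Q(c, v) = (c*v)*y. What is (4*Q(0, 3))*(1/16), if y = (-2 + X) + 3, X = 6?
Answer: 0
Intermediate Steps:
y = 7 (y = (-2 + 6) + 3 = 4 + 3 = 7)
Q(c, v) = 7*c*v (Q(c, v) = (c*v)*7 = 7*c*v)
(4*Q(0, 3))*(1/16) = (4*(7*0*3))*(1/16) = (4*0)*(1*(1/16)) = 0*(1/16) = 0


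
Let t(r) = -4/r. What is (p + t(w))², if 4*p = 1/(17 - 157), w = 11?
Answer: 5067001/37945600 ≈ 0.13353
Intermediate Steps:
p = -1/560 (p = 1/(4*(17 - 157)) = (¼)/(-140) = (¼)*(-1/140) = -1/560 ≈ -0.0017857)
(p + t(w))² = (-1/560 - 4/11)² = (-2251/6160)² = 5067001/37945600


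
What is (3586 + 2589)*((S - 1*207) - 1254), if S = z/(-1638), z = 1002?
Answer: -189534500/21 ≈ -9.0255e+6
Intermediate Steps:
S = -167/273 (S = 1002/(-1638) = 1002*(-1/1638) = -167/273 ≈ -0.61172)
(3586 + 2589)*((S - 1*207) - 1254) = (3586 + 2589)*((-167/273 - 1*207) - 1254) = 6175*((-167/273 - 207) - 1254) = 6175*(-56678/273 - 1254) = 6175*(-399020/273) = -189534500/21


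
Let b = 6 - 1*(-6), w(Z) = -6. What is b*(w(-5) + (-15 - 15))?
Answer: -432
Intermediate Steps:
b = 12 (b = 6 + 6 = 12)
b*(w(-5) + (-15 - 15)) = 12*(-6 + (-15 - 15)) = 12*(-6 - 30) = 12*(-36) = -432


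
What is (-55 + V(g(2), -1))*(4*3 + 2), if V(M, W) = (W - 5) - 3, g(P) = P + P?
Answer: -896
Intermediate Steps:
g(P) = 2*P
V(M, W) = -8 + W (V(M, W) = (-5 + W) - 3 = -8 + W)
(-55 + V(g(2), -1))*(4*3 + 2) = (-55 + (-8 - 1))*(4*3 + 2) = (-55 - 9)*(12 + 2) = -64*14 = -896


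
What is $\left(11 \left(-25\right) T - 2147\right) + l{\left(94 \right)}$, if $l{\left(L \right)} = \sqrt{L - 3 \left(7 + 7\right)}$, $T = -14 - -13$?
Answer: $-1872 + 2 \sqrt{13} \approx -1864.8$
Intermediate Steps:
$T = -1$ ($T = -14 + 13 = -1$)
$l{\left(L \right)} = \sqrt{-42 + L}$ ($l{\left(L \right)} = \sqrt{L - 42} = \sqrt{-42 + L}$)
$\left(11 \left(-25\right) T - 2147\right) + l{\left(94 \right)} = \left(11 \left(-25\right) \left(-1\right) - 2147\right) + \sqrt{-42 + 94} = \left(\left(-275\right) \left(-1\right) - 2147\right) + \sqrt{52} = \left(275 - 2147\right) + 2 \sqrt{13} = -1872 + 2 \sqrt{13}$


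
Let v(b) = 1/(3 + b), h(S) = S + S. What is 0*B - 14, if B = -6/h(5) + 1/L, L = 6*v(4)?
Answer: -14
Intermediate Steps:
h(S) = 2*S
L = 6/7 (L = 6/(3 + 4) = 6/7 ≈ 0.85714)
B = 17/30 (B = -6/(2*5) + 1/(6/7) = -6/10 + 1*(7/6) = -6*⅒ + 7/6 = -⅗ + 7/6 = 17/30 ≈ 0.56667)
0*B - 14 = 0*(17/30) - 14 = 0 - 14 = -14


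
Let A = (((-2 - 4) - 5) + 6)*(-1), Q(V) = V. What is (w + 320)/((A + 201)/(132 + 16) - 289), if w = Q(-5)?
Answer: -23310/21283 ≈ -1.0952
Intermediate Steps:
w = -5
A = 5 (A = ((-6 - 5) + 6)*(-1) = (-11 + 6)*(-1) = -5*(-1) = 5)
(w + 320)/((A + 201)/(132 + 16) - 289) = (-5 + 320)/((5 + 201)/(132 + 16) - 289) = 315/(206/148 - 289) = 315/(206*(1/148) - 289) = 315/(103/74 - 289) = 315/(-21283/74) = 315*(-74/21283) = -23310/21283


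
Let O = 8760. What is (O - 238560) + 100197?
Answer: -129603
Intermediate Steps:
(O - 238560) + 100197 = (8760 - 238560) + 100197 = -229800 + 100197 = -129603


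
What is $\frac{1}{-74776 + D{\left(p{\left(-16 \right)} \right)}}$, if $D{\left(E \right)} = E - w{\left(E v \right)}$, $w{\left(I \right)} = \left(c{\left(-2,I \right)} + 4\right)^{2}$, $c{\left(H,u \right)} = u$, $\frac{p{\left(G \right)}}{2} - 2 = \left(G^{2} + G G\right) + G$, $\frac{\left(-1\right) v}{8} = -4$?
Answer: $- \frac{1}{1016153156} \approx -9.841 \cdot 10^{-10}$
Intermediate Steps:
$v = 32$ ($v = \left(-8\right) \left(-4\right) = 32$)
$p{\left(G \right)} = 4 + 2 G + 4 G^{2}$ ($p{\left(G \right)} = 4 + 2 \left(\left(G^{2} + G G\right) + G\right) = 4 + 2 \left(\left(G^{2} + G^{2}\right) + G\right) = 4 + 2 \left(2 G^{2} + G\right) = 4 + 2 \left(G + 2 G^{2}\right) = 4 + \left(2 G + 4 G^{2}\right) = 4 + 2 G + 4 G^{2}$)
$w{\left(I \right)} = \left(4 + I\right)^{2}$ ($w{\left(I \right)} = \left(I + 4\right)^{2} = \left(4 + I\right)^{2}$)
$D{\left(E \right)} = E - \left(4 + 32 E\right)^{2}$ ($D{\left(E \right)} = E - \left(4 + E 32\right)^{2} = E - \left(4 + 32 E\right)^{2}$)
$\frac{1}{-74776 + D{\left(p{\left(-16 \right)} \right)}} = \frac{1}{-74776 + \left(\left(4 + 2 \left(-16\right) + 4 \left(-16\right)^{2}\right) - 16 \left(1 + 8 \left(4 + 2 \left(-16\right) + 4 \left(-16\right)^{2}\right)\right)^{2}\right)} = \frac{1}{-74776 + \left(\left(4 - 32 + 4 \cdot 256\right) - 16 \left(1 + 8 \left(4 - 32 + 4 \cdot 256\right)\right)^{2}\right)} = \frac{1}{-74776 + \left(\left(4 - 32 + 1024\right) - 16 \left(1 + 8 \left(4 - 32 + 1024\right)\right)^{2}\right)} = \frac{1}{-74776 + \left(996 - 16 \left(1 + 8 \cdot 996\right)^{2}\right)} = \frac{1}{-74776 + \left(996 - 16 \left(1 + 7968\right)^{2}\right)} = \frac{1}{-74776 + \left(996 - 16 \cdot 7969^{2}\right)} = \frac{1}{-74776 + \left(996 - 1016079376\right)} = \frac{1}{-74776 - 1016078380} = \frac{1}{-1016153156} = - \frac{1}{1016153156}$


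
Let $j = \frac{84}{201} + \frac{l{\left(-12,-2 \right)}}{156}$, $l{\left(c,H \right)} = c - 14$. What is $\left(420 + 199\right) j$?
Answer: $\frac{62519}{402} \approx 155.52$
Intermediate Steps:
$l{\left(c,H \right)} = -14 + c$
$j = \frac{101}{402}$ ($j = \frac{84}{201} + \frac{-14 - 12}{156} = 84 \cdot \frac{1}{201} - \frac{1}{6} = \frac{28}{67} - \frac{1}{6} = \frac{101}{402} \approx 0.25124$)
$\left(420 + 199\right) j = \left(420 + 199\right) \frac{101}{402} = 619 \cdot \frac{101}{402} = \frac{62519}{402}$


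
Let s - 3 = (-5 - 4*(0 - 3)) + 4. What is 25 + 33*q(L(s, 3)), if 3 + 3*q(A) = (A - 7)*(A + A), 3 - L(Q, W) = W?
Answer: -8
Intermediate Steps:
s = 14 (s = 3 + ((-5 - 4*(0 - 3)) + 4) = 3 + ((-5 - 4*(-3)) + 4) = 3 + ((-5 + 12) + 4) = 3 + (7 + 4) = 3 + 11 = 14)
L(Q, W) = 3 - W
q(A) = -1 + 2*A*(-7 + A)/3 (q(A) = -1 + ((A - 7)*(A + A))/3 = -1 + ((-7 + A)*(2*A))/3 = -1 + (2*A*(-7 + A))/3 = -1 + 2*A*(-7 + A)/3)
25 + 33*q(L(s, 3)) = 25 + 33*(-1 - 14*(3 - 1*3)/3 + 2*(3 - 1*3)**2/3) = 25 + 33*(-1 - 14*(3 - 3)/3 + 2*(3 - 3)**2/3) = 25 + 33*(-1 - 14/3*0 + (2/3)*0**2) = 25 + 33*(-1 + 0 + (2/3)*0) = 25 + 33*(-1 + 0 + 0) = 25 + 33*(-1) = 25 - 33 = -8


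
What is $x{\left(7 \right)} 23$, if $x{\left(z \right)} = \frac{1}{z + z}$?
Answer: $\frac{23}{14} \approx 1.6429$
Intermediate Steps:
$x{\left(z \right)} = \frac{1}{2 z}$
$x{\left(7 \right)} 23 = \frac{1}{2 \cdot 7} \cdot 23 = \frac{1}{2} \cdot \frac{1}{7} \cdot 23 = \frac{1}{14} \cdot 23 = \frac{23}{14}$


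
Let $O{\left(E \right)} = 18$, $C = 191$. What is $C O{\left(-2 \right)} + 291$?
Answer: $3729$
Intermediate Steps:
$C O{\left(-2 \right)} + 291 = 191 \cdot 18 + 291 = 3438 + 291 = 3729$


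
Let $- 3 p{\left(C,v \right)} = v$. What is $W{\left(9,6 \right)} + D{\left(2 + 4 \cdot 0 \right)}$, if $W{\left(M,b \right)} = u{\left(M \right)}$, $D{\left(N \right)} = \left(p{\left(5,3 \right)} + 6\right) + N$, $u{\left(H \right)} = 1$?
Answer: $8$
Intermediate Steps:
$p{\left(C,v \right)} = - \frac{v}{3}$
$D{\left(N \right)} = 5 + N$ ($D{\left(N \right)} = \left(\left(- \frac{1}{3}\right) 3 + 6\right) + N = \left(-1 + 6\right) + N = 5 + N$)
$W{\left(M,b \right)} = 1$
$W{\left(9,6 \right)} + D{\left(2 + 4 \cdot 0 \right)} = 1 + \left(5 + \left(2 + 4 \cdot 0\right)\right) = 1 + \left(5 + \left(2 + 0\right)\right) = 1 + \left(5 + 2\right) = 1 + 7 = 8$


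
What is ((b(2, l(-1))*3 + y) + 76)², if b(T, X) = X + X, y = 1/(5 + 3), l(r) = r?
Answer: 314721/64 ≈ 4917.5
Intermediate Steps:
y = ⅛ (y = 1/8 = ⅛ ≈ 0.12500)
b(T, X) = 2*X
((b(2, l(-1))*3 + y) + 76)² = (((2*(-1))*3 + ⅛) + 76)² = ((-2*3 + ⅛) + 76)² = ((-6 + ⅛) + 76)² = (-47/8 + 76)² = (561/8)² = 314721/64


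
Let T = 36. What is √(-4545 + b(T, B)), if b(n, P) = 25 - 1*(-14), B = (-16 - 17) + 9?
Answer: I*√4506 ≈ 67.127*I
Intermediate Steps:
B = -24 (B = -33 + 9 = -24)
b(n, P) = 39 (b(n, P) = 25 + 14 = 39)
√(-4545 + b(T, B)) = √(-4545 + 39) = √(-4506) = I*√4506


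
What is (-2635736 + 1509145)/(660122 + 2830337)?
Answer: -1126591/3490459 ≈ -0.32276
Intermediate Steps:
(-2635736 + 1509145)/(660122 + 2830337) = -1126591/3490459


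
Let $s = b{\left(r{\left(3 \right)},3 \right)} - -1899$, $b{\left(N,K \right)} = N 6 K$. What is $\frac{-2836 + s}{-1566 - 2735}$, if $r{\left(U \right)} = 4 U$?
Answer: $\frac{721}{4301} \approx 0.16764$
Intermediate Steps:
$b{\left(N,K \right)} = 6 K N$ ($b{\left(N,K \right)} = 6 N K = 6 K N$)
$s = 2115$ ($s = 6 \cdot 3 \cdot 4 \cdot 3 - -1899 = 6 \cdot 3 \cdot 12 + 1899 = 216 + 1899 = 2115$)
$\frac{-2836 + s}{-1566 - 2735} = \frac{-2836 + 2115}{-1566 - 2735} = - \frac{721}{-1566 - 2735} = - \frac{721}{-4301} = \left(-721\right) \left(- \frac{1}{4301}\right) = \frac{721}{4301}$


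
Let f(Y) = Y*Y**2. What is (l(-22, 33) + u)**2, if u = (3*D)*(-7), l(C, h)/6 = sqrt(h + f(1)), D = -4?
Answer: 8280 + 1008*sqrt(34) ≈ 14158.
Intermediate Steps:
f(Y) = Y**3
l(C, h) = 6*sqrt(1 + h) (l(C, h) = 6*sqrt(h + 1**3) = 6*sqrt(h + 1) = 6*sqrt(1 + h))
u = 84 (u = (3*(-4))*(-7) = -12*(-7) = 84)
(l(-22, 33) + u)**2 = (6*sqrt(1 + 33) + 84)**2 = (6*sqrt(34) + 84)**2 = (84 + 6*sqrt(34))**2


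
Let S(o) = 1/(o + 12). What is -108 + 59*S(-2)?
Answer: -1021/10 ≈ -102.10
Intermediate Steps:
S(o) = 1/(12 + o)
-108 + 59*S(-2) = -108 + 59/(12 - 2) = -108 + 59/10 = -1021/10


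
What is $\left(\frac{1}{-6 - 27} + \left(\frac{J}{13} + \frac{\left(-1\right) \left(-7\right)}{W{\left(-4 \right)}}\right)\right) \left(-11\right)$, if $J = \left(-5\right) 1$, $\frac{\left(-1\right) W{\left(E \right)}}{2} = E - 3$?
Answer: $- \frac{73}{78} \approx -0.9359$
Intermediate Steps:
$W{\left(E \right)} = 6 - 2 E$ ($W{\left(E \right)} = - 2 \left(E - 3\right) = - 2 \left(-3 + E\right) = 6 - 2 E$)
$J = -5$
$\left(\frac{1}{-6 - 27} + \left(\frac{J}{13} + \frac{\left(-1\right) \left(-7\right)}{W{\left(-4 \right)}}\right)\right) \left(-11\right) = \left(\frac{1}{-6 - 27} - \left(\frac{5}{13} - \frac{\left(-1\right) \left(-7\right)}{6 - -8}\right)\right) \left(-11\right) = \left(\frac{1}{-33} + \left(\left(-5\right) \frac{1}{13} + \frac{7}{6 + 8}\right)\right) \left(-11\right) = \left(- \frac{1}{33} - \left(\frac{5}{13} - \frac{7}{14}\right)\right) \left(-11\right) = \left(- \frac{1}{33} + \left(- \frac{5}{13} + 7 \cdot \frac{1}{14}\right)\right) \left(-11\right) = \left(- \frac{1}{33} + \left(- \frac{5}{13} + \frac{1}{2}\right)\right) \left(-11\right) = \left(- \frac{1}{33} + \frac{3}{26}\right) \left(-11\right) = \frac{73}{858} \left(-11\right) = - \frac{73}{78}$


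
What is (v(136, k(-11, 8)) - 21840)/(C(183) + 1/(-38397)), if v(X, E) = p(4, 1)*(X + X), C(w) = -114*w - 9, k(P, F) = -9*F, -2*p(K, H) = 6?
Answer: 217480608/200345947 ≈ 1.0855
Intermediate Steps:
p(K, H) = -3 (p(K, H) = -½*6 = -3)
C(w) = -9 - 114*w
v(X, E) = -6*X (v(X, E) = -3*(X + X) = -6*X)
(v(136, k(-11, 8)) - 21840)/(C(183) + 1/(-38397)) = (-6*136 - 21840)/((-9 - 114*183) + 1/(-38397)) = (-816 - 21840)/((-9 - 20862) - 1/38397) = -22656/(-20871 - 1/38397) = -22656/(-801383788/38397) = -22656*(-38397/801383788) = 217480608/200345947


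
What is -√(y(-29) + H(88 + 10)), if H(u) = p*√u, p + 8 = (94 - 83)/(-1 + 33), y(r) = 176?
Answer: -√(11264 - 3430*√2)/8 ≈ -10.010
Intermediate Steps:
p = -245/32 (p = -8 + (94 - 83)/(-1 + 33) = -8 + 11/32 = -245/32 ≈ -7.6563)
H(u) = -245*√u/32
-√(y(-29) + H(88 + 10)) = -√(176 - 245*√(88 + 10)/32) = -√(176 - 1715*√2/32)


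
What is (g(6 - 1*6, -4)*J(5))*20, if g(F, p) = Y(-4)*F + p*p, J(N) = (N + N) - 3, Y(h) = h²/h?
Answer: 2240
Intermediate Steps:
Y(h) = h
J(N) = -3 + 2*N (J(N) = 2*N - 3 = -3 + 2*N)
g(F, p) = p² - 4*F (g(F, p) = -4*F + p*p = -4*F + p² = p² - 4*F)
(g(6 - 1*6, -4)*J(5))*20 = (((-4)² - 4*(6 - 1*6))*(-3 + 2*5))*20 = ((16 - 4*(6 - 6))*(-3 + 10))*20 = ((16 - 4*0)*7)*20 = ((16 + 0)*7)*20 = (16*7)*20 = 112*20 = 2240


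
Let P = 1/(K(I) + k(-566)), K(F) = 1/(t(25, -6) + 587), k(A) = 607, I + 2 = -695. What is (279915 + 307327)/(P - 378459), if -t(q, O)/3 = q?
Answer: -182506004970/117619379803 ≈ -1.5517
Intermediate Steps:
I = -697 (I = -2 - 695 = -697)
t(q, O) = -3*q
K(F) = 1/512 (K(F) = 1/(-3*25 + 587) = 1/(-75 + 587) = 1/512)
P = 512/310785 (P = 1/(1/512 + 607) = 1/(310785/512) = 512/310785 ≈ 0.0016474)
(279915 + 307327)/(P - 378459) = (279915 + 307327)/(512/310785 - 378459) = 587242/(-117619379803/310785) = 587242*(-310785/117619379803) = -182506004970/117619379803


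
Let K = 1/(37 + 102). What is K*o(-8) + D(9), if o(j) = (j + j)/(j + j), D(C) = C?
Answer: 1252/139 ≈ 9.0072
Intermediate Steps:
o(j) = 1 (o(j) = (2*j)/((2*j)) = (2*j)*(1/(2*j)) = 1)
K = 1/139 ≈ 0.0071942
K*o(-8) + D(9) = (1/139)*1 + 9 = 1/139 + 9 = 1252/139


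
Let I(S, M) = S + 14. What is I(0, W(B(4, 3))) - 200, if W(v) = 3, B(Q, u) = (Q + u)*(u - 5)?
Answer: -186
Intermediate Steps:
B(Q, u) = (-5 + u)*(Q + u) (B(Q, u) = (Q + u)*(-5 + u) = (-5 + u)*(Q + u))
I(S, M) = 14 + S
I(0, W(B(4, 3))) - 200 = (14 + 0) - 200 = 14 - 200 = -186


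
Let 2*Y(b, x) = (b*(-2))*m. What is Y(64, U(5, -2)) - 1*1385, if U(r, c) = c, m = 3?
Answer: -1577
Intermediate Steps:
Y(b, x) = -3*b (Y(b, x) = ((b*(-2))*3)/2 = (-2*b*3)/2 = (-6*b)/2 = -3*b)
Y(64, U(5, -2)) - 1*1385 = -3*64 - 1*1385 = -192 - 1385 = -1577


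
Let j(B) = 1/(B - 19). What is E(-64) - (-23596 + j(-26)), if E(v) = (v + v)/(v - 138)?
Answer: 107246801/4545 ≈ 23597.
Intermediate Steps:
j(B) = 1/(-19 + B)
E(v) = 2*v/(-138 + v) (E(v) = (2*v)/(-138 + v) = 2*v/(-138 + v))
E(-64) - (-23596 + j(-26)) = 2*(-64)/(-138 - 64) - (-23596 + 1/(-19 - 26)) = 2*(-64)/(-202) - (-23596 + 1/(-45)) = 2*(-64)*(-1/202) - (-23596 - 1/45) = 64/101 - 1*(-1061821/45) = 64/101 + 1061821/45 = 107246801/4545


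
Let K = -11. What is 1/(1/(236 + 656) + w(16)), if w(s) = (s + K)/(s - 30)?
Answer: -6244/2223 ≈ -2.8088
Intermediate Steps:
w(s) = (-11 + s)/(-30 + s) (w(s) = (s - 11)/(s - 30) = (-11 + s)/(-30 + s))
1/(1/(236 + 656) + w(16)) = 1/(1/(236 + 656) + (-11 + 16)/(-30 + 16)) = 1/(1/892 + 5/(-14)) = 1/(1/892 - 1/14*5) = 1/(1/892 - 5/14) = 1/(-2223/6244) = -6244/2223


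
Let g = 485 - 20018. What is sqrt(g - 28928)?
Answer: 7*I*sqrt(989) ≈ 220.14*I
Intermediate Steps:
g = -19533
sqrt(g - 28928) = sqrt(-19533 - 28928) = sqrt(-48461) = 7*I*sqrt(989)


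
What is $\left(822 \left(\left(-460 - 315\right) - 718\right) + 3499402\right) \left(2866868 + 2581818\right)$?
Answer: $12380264587016$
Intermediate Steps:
$\left(822 \left(\left(-460 - 315\right) - 718\right) + 3499402\right) \left(2866868 + 2581818\right) = \left(822 \left(-775 - 718\right) + 3499402\right) 5448686 = \left(822 \left(-1493\right) + 3499402\right) 5448686 = \left(-1227246 + 3499402\right) 5448686 = 2272156 \cdot 5448686 = 12380264587016$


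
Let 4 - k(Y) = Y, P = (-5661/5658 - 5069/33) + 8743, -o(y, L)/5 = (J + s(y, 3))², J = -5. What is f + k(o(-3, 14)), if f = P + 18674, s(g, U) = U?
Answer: 1698250553/62238 ≈ 27286.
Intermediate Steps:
o(y, L) = -20 (o(y, L) = -5*(-5 + 3)² = -5*(-2)² = -5*4 = -20)
P = 534524429/62238 (P = (-5661*1/5658 - 5069*1/33) + 8743 = (-1887/1886 - 5069/33) + 8743 = -9622405/62238 + 8743 = 534524429/62238 ≈ 8588.4)
k(Y) = 4 - Y
f = 1696756841/62238 (f = 534524429/62238 + 18674 = 1696756841/62238 ≈ 27262.)
f + k(o(-3, 14)) = 1696756841/62238 + (4 - 1*(-20)) = 1696756841/62238 + (4 + 20) = 1696756841/62238 + 24 = 1698250553/62238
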